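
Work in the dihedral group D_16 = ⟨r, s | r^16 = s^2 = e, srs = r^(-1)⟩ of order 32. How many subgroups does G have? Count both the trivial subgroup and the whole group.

|G| = 32, so by Lagrange every subgroup order divides 32. Divisors: 1, 2, 4, 8, 16, 32.
Subgroups by order — order 1: 1; order 2: 17; order 4: 9; order 8: 5; order 16: 3; order 32: 1.
Total: 1 + 17 + 9 + 5 + 3 + 1 = 36.

36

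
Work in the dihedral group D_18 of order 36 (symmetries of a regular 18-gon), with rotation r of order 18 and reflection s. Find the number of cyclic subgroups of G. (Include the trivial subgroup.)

Each element a generates a cyclic subgroup ⟨a⟩; distinct elements may generate the same one (a cyclic group of order d has φ(d) generators).
Cyclic subgroups by order — order 1: 1; order 2: 19; order 3: 1; order 6: 1; order 9: 1; order 18: 1.
Total: 24.

24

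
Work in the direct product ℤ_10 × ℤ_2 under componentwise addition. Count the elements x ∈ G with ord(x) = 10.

12

An element (a,b) has order lcm(ord(a), ord(b)); count pairs with lcm equal to 10.
Enumerating gives 12 such elements.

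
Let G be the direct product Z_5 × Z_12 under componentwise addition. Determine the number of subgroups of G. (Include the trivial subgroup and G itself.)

12

|G| = 60, so by Lagrange every subgroup order divides 60. Divisors: 1, 2, 3, 4, 5, 6, 10, 12, 15, 20, 30, 60.
Subgroups by order — order 1: 1; order 2: 1; order 3: 1; order 4: 1; order 5: 1; order 6: 1; order 10: 1; order 12: 1; order 15: 1; order 20: 1; order 30: 1; order 60: 1.
Total: 1 + 1 + 1 + 1 + 1 + 1 + 1 + 1 + 1 + 1 + 1 + 1 = 12.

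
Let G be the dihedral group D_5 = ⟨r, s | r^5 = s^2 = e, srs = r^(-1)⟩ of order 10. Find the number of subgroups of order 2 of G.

5

|G| = 10 and 2 | 10, so subgroups of order 2 are possible by Lagrange.
The subgroups of order 2 are: {e, r^2s}; {e, r^3s}; {e, r^4s}; {e, rs}; … (5 in all).
So G has 5 subgroups of order 2.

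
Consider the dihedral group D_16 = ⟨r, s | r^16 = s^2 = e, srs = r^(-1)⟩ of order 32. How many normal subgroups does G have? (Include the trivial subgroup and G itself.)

G has 36 subgroups. Checking conjugation-invariance by order — order 1: 1/1 normal; order 2: 1/17 normal; order 4: 1/9 normal; order 8: 1/5 normal; order 16: 3/3 normal; order 32: 1/1 normal.
Total normal subgroups: 8.

8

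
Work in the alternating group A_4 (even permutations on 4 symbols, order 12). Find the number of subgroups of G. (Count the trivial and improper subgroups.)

|G| = 12, so by Lagrange every subgroup order divides 12. Divisors: 1, 2, 3, 4, 6, 12.
Subgroups by order — order 1: 1; order 2: 3; order 3: 4; order 4: 1; order 6: 0; order 12: 1.
Total: 1 + 3 + 4 + 1 + 0 + 1 = 10.

10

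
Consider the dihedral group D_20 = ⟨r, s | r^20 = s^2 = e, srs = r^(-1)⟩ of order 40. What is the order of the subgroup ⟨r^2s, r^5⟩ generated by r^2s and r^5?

8

|⟨r^2s⟩| = 2 and |⟨r^5⟩| = 4, so |H| is a multiple of lcm(2, 4) = 4 and divides |G| = 40.
Closing under the operation: H = {e, r^5, r^10, r^15, r^2s, r^7s, r^12s, r^17s}, so |H| = 8.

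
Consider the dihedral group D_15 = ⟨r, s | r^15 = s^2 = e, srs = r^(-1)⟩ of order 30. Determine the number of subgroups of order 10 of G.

3

|G| = 30 and 10 | 30, so subgroups of order 10 are possible by Lagrange.
The subgroups of order 10 are: {e, r^3, r^6, r^9, r^12, rs, r^4s, r^7s, r^10s, r^13s}; {e, r^3, r^6, r^9, r^12, r^2s, r^5s, r^8s, r^11s, r^14s}; {e, r^3, r^6, r^9, r^12, s, r^3s, r^6s, r^9s, r^12s}.
So G has 3 subgroups of order 10.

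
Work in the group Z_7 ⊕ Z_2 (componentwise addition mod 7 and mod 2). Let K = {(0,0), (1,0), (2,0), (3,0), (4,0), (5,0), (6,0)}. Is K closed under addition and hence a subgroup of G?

|K| = 7 divides |G| = 14, consistent with Lagrange.
K contains the identity, every element's inverse is in K, and K is closed under +: it is a subgroup.
In fact K = ⟨(4,0)⟩.

Yes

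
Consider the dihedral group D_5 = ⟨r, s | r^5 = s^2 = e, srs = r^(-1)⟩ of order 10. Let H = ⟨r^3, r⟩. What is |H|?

|⟨r^3⟩| = 5 and |⟨r⟩| = 5, so |H| is a multiple of lcm(5, 5) = 5 and divides |G| = 10.
Closing under the operation: H = {e, r, r^2, r^3, r^4}, so |H| = 5.

5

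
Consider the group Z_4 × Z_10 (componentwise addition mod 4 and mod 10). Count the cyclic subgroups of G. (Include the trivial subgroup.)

Each element a generates a cyclic subgroup ⟨a⟩; distinct elements may generate the same one (a cyclic group of order d has φ(d) generators).
Cyclic subgroups by order — order 1: 1; order 2: 3; order 4: 2; order 5: 1; order 10: 3; order 20: 2.
Total: 12.

12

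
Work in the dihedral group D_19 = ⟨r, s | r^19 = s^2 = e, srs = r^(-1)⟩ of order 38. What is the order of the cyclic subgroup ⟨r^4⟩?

Computing powers of r^4: the smallest k with (r^4)^k = e is k = 19.

19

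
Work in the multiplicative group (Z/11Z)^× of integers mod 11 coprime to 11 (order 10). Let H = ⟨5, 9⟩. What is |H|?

5

|⟨5⟩| = 5 and |⟨9⟩| = 5, so |H| is a multiple of lcm(5, 5) = 5 and divides |G| = 10.
Closing under the operation: H = {1, 3, 4, 5, 9}, so |H| = 5.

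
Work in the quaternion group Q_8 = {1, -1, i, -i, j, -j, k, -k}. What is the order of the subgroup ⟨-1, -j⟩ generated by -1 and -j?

|⟨-1⟩| = 2 and |⟨-j⟩| = 4, so |H| is a multiple of lcm(2, 4) = 4 and divides |G| = 8.
Closing under the operation: H = {1, -1, j, -j}, so |H| = 4.

4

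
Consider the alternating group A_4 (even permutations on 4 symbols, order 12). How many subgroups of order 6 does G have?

|G| = 12 and 6 | 12, so subgroups of order 6 are possible by Lagrange.
Checking all subgroups of G, none has order 6.
So G has 0 subgroups of order 6.

0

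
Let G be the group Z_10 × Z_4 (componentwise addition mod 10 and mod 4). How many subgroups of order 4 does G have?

|G| = 40 and 4 | 40, so subgroups of order 4 are possible by Lagrange.
The subgroups of order 4 are: {(0,0), (0,1), (0,2), (0,3)}; {(0,0), (0,2), (5,0), (5,2)}; {(0,0), (0,2), (5,1), (5,3)}.
So G has 3 subgroups of order 4.

3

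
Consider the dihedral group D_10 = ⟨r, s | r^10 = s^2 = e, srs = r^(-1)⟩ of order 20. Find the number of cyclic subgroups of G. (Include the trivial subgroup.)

14

Group the elements of G by the cyclic subgroup they generate; each cyclic subgroup of order d accounts for φ(d) elements.
Cyclic subgroups by order — order 1: 1; order 2: 11; order 5: 1; order 10: 1.
Total: 14.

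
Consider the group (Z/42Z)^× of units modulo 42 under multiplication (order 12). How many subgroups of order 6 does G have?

|G| = 12 and 6 | 12, so subgroups of order 6 are possible by Lagrange.
The subgroups of order 6 are: {1, 11, 23, 25, 29, 37}; {1, 13, 19, 25, 31, 37}; {1, 5, 17, 25, 37, 41}.
So G has 3 subgroups of order 6.

3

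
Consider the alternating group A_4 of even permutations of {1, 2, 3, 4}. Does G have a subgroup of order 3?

Yes

3 | 12. A subgroup of order 3 is {e, (1 2 3), (1 3 2)}.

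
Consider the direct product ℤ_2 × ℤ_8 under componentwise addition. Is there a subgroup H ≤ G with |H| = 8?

Yes

8 | 16. A subgroup of order 8 is {(0,0), (0,1), (0,2), (0,3), (0,4), (0,5), (0,6), (0,7)}.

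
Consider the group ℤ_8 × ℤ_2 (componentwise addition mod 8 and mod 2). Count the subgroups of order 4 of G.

|G| = 16 and 4 | 16, so subgroups of order 4 are possible by Lagrange.
The subgroups of order 4 are: {(0,0), (0,1), (4,0), (4,1)}; {(0,0), (2,0), (4,0), (6,0)}; {(0,0), (2,1), (4,0), (6,1)}.
So G has 3 subgroups of order 4.

3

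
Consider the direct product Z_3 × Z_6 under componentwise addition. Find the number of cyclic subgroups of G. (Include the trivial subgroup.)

10

A cyclic subgroup of order d is generated by each of its φ(d) elements of order d, so the cyclic subgroups of order d number (#elements of order d)/φ(d).
Cyclic subgroups by order — order 1: 1; order 2: 1; order 3: 4; order 6: 4.
Total: 10.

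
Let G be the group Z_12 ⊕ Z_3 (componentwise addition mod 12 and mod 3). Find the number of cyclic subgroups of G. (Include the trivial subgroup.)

Group the elements of G by the cyclic subgroup they generate; each cyclic subgroup of order d accounts for φ(d) elements.
Cyclic subgroups by order — order 1: 1; order 2: 1; order 3: 4; order 4: 1; order 6: 4; order 12: 4.
Total: 15.

15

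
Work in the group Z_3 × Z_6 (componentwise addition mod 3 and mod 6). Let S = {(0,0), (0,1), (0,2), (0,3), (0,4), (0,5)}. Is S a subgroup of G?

Yes

|S| = 6 divides |G| = 18, consistent with Lagrange.
S contains the identity, every element's inverse is in S, and S is closed under +: it is a subgroup.
In fact S = ⟨(0,1)⟩.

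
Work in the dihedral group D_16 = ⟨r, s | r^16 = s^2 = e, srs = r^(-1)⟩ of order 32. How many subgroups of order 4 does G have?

9

|G| = 32 and 4 | 32, so subgroups of order 4 are possible by Lagrange.
The subgroups of order 4 are: {e, r^8, r^2s, r^10s}; {e, r^8, r^3s, r^11s}; {e, r^4, r^8, r^12}; {e, r^8, r^4s, r^12s}; … (9 in all).
So G has 9 subgroups of order 4.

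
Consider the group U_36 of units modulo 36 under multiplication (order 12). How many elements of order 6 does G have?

The elements of order 6 are: 5, 7, 11, 23, 29, 31.
That's 6.

6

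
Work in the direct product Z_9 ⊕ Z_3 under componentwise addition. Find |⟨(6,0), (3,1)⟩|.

|⟨(6,0)⟩| = 3 and |⟨(3,1)⟩| = 3, so |H| is a multiple of lcm(3, 3) = 3 and divides |G| = 27.
Closing under the operation: H = {(0,0), (0,1), (0,2), (3,0), (3,1), (3,2), (6,0), (6,1), (6,2)}, so |H| = 9.

9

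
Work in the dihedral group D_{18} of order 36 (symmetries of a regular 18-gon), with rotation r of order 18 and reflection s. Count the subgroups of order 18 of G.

3

|G| = 36 and 18 | 36, so subgroups of order 18 are possible by Lagrange.
The subgroups of order 18 are: {e, r, r^2, r^3, r^4, r^5, r^6, r^7, r^8, r^9, r^10, r^11, r^12, r^13, r^14, r^15, r^16, r^17}; {e, r^2, r^4, r^6, r^8, r^10, r^12, r^14, r^16, s, r^2s, r^4s, r^6s, r^8s, r^10s, r^12s, r^14s, r^16s}; {e, r^2, r^4, r^6, r^8, r^10, r^12, r^14, r^16, rs, r^3s, r^5s, r^7s, r^9s, r^11s, r^13s, r^15s, r^17s}.
So G has 3 subgroups of order 18.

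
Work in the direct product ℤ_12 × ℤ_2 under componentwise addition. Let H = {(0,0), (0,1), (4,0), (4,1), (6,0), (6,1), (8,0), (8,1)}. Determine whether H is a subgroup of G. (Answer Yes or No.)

No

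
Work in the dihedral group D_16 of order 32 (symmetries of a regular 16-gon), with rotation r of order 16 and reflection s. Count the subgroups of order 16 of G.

3

|G| = 32 and 16 | 32, so subgroups of order 16 are possible by Lagrange.
The subgroups of order 16 are: {e, r, r^2, r^3, r^4, r^5, r^6, r^7, r^8, r^9, r^10, r^11, r^12, r^13, r^14, r^15}; {e, r^2, r^4, r^6, r^8, r^10, r^12, r^14, s, r^2s, r^4s, r^6s, r^8s, r^10s, r^12s, r^14s}; {e, r^2, r^4, r^6, r^8, r^10, r^12, r^14, rs, r^3s, r^5s, r^7s, r^9s, r^11s, r^13s, r^15s}.
So G has 3 subgroups of order 16.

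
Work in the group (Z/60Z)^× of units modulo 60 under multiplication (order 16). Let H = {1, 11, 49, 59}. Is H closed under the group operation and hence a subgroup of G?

Yes

|H| = 4 divides |G| = 16, consistent with Lagrange.
H contains the identity, every element's inverse is in H, and H is closed under ·: it is a subgroup.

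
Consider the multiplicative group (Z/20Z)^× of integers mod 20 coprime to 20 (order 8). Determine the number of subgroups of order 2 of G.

3

|G| = 8 and 2 | 8, so subgroups of order 2 are possible by Lagrange.
The subgroups of order 2 are: {1, 11}; {1, 19}; {1, 9}.
So G has 3 subgroups of order 2.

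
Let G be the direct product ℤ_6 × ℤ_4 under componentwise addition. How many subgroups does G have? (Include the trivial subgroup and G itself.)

16

|G| = 24, so by Lagrange every subgroup order divides 24. Divisors: 1, 2, 3, 4, 6, 8, 12, 24.
Subgroups by order — order 1: 1; order 2: 3; order 3: 1; order 4: 3; order 6: 3; order 8: 1; order 12: 3; order 24: 1.
Total: 1 + 3 + 1 + 3 + 3 + 1 + 3 + 1 = 16.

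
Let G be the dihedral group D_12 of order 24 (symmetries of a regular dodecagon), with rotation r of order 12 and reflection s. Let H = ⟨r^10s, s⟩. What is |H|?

|⟨r^10s⟩| = 2 and |⟨s⟩| = 2, so |H| is a multiple of lcm(2, 2) = 2 and divides |G| = 24.
Closing under the operation: H = {e, r^2, r^4, r^6, r^8, r^10, s, r^2s, r^4s, r^6s, r^8s, r^10s}, so |H| = 12.

12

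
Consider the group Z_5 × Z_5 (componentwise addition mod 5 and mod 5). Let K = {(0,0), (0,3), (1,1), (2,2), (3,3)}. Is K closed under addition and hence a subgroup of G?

(1,1) ∈ K but its inverse (4,4) ∉ K, so K is not a subgroup.

No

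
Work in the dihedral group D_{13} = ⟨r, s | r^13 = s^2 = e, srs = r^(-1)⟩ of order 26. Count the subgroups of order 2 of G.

13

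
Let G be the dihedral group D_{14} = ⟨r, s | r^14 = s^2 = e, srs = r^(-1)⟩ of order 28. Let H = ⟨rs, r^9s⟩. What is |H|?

|⟨rs⟩| = 2 and |⟨r^9s⟩| = 2, so |H| is a multiple of lcm(2, 2) = 2 and divides |G| = 28.
Closing under the operation: H = {e, r^2, r^4, r^6, r^8, r^10, r^12, rs, r^3s, r^5s, r^7s, r^9s, r^11s, r^13s}, so |H| = 14.

14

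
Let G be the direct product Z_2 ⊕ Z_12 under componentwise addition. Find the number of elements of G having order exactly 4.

An element (a,b) has order lcm(ord(a), ord(b)); count pairs with lcm equal to 4.
Enumerating gives 4 such elements.

4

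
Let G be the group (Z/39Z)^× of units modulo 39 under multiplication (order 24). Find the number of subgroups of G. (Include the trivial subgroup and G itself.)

16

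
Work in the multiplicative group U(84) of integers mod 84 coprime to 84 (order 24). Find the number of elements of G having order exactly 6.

Enumerating element orders in G gives 14 elements of order 6.

14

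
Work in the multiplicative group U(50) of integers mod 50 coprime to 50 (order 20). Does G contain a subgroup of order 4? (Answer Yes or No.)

Yes

4 | 20. A subgroup of order 4 is {1, 7, 43, 49}.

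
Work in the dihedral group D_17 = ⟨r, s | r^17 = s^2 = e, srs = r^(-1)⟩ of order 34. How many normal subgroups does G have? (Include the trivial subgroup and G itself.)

G has 20 subgroups. Checking conjugation-invariance by order — order 1: 1/1 normal; order 2: 0/17 normal; order 17: 1/1 normal; order 34: 1/1 normal.
Total normal subgroups: 3.

3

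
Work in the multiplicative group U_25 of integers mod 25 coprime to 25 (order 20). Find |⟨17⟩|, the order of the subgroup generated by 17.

Compute successive powers of 17 mod 25: 17, 14, 13, 21, 7, 19, 23, 16, …; 17^20 ≡ 1 (mod 25).
So |⟨17⟩| = 20.

20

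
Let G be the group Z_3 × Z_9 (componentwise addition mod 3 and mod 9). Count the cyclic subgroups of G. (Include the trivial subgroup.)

8

A cyclic subgroup of order d is generated by each of its φ(d) elements of order d, so the cyclic subgroups of order d number (#elements of order d)/φ(d).
Cyclic subgroups by order — order 1: 1; order 3: 4; order 9: 3.
Total: 8.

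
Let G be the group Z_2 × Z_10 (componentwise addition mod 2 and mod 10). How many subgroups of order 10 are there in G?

|G| = 20 and 10 | 20, so subgroups of order 10 are possible by Lagrange.
The subgroups of order 10 are: {(0,0), (0,1), (0,2), (0,3), (0,4), (0,5), (0,6), (0,7), (0,8), (0,9)}; {(0,0), (0,2), (0,4), (0,6), (0,8), (1,0), (1,2), (1,4), (1,6), (1,8)}; {(0,0), (0,2), (0,4), (0,6), (0,8), (1,1), (1,3), (1,5), (1,7), (1,9)}.
So G has 3 subgroups of order 10.

3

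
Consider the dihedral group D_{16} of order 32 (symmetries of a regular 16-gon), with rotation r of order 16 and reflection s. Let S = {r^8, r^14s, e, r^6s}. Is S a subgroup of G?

|S| = 4 divides |G| = 32, consistent with Lagrange.
S contains the identity, every element's inverse is in S, and S is closed under ·: it is a subgroup.

Yes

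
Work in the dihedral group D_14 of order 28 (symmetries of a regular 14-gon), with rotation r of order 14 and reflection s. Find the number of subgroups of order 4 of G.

7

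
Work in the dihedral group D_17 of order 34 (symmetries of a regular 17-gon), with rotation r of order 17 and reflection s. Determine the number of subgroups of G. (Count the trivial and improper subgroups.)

|G| = 34, so by Lagrange every subgroup order divides 34. Divisors: 1, 2, 17, 34.
Subgroups by order — order 1: 1; order 2: 17; order 17: 1; order 34: 1.
Total: 1 + 17 + 1 + 1 = 20.

20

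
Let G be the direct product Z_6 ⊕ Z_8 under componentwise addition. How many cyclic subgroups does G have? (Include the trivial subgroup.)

16

A cyclic subgroup of order d is generated by each of its φ(d) elements of order d, so the cyclic subgroups of order d number (#elements of order d)/φ(d).
Cyclic subgroups by order — order 1: 1; order 2: 3; order 3: 1; order 4: 2; order 6: 3; order 8: 2; order 12: 2; order 24: 2.
Total: 16.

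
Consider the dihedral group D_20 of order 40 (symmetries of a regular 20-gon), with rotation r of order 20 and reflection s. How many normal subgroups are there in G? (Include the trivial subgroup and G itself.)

9

G has 48 subgroups. Checking conjugation-invariance by order — order 1: 1/1 normal; order 2: 1/21 normal; order 4: 1/11 normal; order 5: 1/1 normal; order 8: 0/5 normal; order 10: 1/5 normal; order 20: 3/3 normal; order 40: 1/1 normal.
Total normal subgroups: 9.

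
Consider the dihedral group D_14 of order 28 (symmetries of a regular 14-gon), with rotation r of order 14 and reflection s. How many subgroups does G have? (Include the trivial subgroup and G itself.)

28

|G| = 28, so by Lagrange every subgroup order divides 28. Divisors: 1, 2, 4, 7, 14, 28.
Subgroups by order — order 1: 1; order 2: 15; order 4: 7; order 7: 1; order 14: 3; order 28: 1.
Total: 1 + 15 + 7 + 1 + 3 + 1 = 28.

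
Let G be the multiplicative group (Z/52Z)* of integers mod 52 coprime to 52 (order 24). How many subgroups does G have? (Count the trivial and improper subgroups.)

16

|G| = 24, so by Lagrange every subgroup order divides 24. Divisors: 1, 2, 3, 4, 6, 8, 12, 24.
Subgroups by order — order 1: 1; order 2: 3; order 3: 1; order 4: 3; order 6: 3; order 8: 1; order 12: 3; order 24: 1.
Total: 1 + 3 + 1 + 3 + 3 + 1 + 3 + 1 = 16.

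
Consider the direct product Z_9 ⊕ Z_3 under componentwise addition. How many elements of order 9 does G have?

An element (a,b) has order lcm(ord(a), ord(b)); count pairs with lcm equal to 9.
Enumerating gives 18 such elements.

18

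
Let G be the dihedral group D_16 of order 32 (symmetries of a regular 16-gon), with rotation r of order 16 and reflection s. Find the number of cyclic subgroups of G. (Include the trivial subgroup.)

21

A cyclic subgroup of order d is generated by each of its φ(d) elements of order d, so the cyclic subgroups of order d number (#elements of order d)/φ(d).
Cyclic subgroups by order — order 1: 1; order 2: 17; order 4: 1; order 8: 1; order 16: 1.
Total: 21.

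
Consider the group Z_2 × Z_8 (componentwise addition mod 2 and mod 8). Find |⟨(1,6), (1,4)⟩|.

|⟨(1,6)⟩| = 4 and |⟨(1,4)⟩| = 2, so |H| is a multiple of lcm(4, 2) = 4 and divides |G| = 16.
Closing under the operation: H = {(0,0), (0,2), (0,4), (0,6), (1,0), (1,2), (1,4), (1,6)}, so |H| = 8.

8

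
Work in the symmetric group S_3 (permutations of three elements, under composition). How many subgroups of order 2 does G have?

3

|G| = 6 and 2 | 6, so subgroups of order 2 are possible by Lagrange.
The subgroups of order 2 are: {e, (1 2)}; {e, (1 3)}; {e, (2 3)}.
So G has 3 subgroups of order 2.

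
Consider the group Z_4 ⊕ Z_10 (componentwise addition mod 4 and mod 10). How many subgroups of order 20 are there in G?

3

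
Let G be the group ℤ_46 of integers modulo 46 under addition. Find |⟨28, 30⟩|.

23

|⟨28⟩| = 23 and |⟨30⟩| = 23, so |H| is a multiple of lcm(23, 23) = 23 and divides |G| = 46.
Closing under the operation: H = {0, 2, 4, 6, 8, 10, 12, 14, 16, 18, 20, 22, 24, 26, 28, 30, 32, 34, 36, 38, 40, 42, 44}, so |H| = 23.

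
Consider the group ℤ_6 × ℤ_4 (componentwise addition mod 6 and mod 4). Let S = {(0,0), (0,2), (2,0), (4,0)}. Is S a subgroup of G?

No

Closure fails: (0,2) + (4,0) = (4,2) ∉ S. So S is not a subgroup.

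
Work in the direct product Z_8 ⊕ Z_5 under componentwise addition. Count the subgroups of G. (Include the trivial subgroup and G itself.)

8

|G| = 40, so by Lagrange every subgroup order divides 40. Divisors: 1, 2, 4, 5, 8, 10, 20, 40.
Subgroups by order — order 1: 1; order 2: 1; order 4: 1; order 5: 1; order 8: 1; order 10: 1; order 20: 1; order 40: 1.
Total: 1 + 1 + 1 + 1 + 1 + 1 + 1 + 1 = 8.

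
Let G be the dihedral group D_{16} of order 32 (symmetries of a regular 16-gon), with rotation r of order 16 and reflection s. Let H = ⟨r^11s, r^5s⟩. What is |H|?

16

|⟨r^11s⟩| = 2 and |⟨r^5s⟩| = 2, so |H| is a multiple of lcm(2, 2) = 2 and divides |G| = 32.
Closing under the operation: H = {e, r^2, r^4, r^6, r^8, r^10, r^12, r^14, rs, r^3s, r^5s, r^7s, r^9s, r^11s, r^13s, r^15s}, so |H| = 16.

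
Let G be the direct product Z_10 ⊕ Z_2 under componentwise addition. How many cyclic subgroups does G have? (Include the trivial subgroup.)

8

Group the elements of G by the cyclic subgroup they generate; each cyclic subgroup of order d accounts for φ(d) elements.
Cyclic subgroups by order — order 1: 1; order 2: 3; order 5: 1; order 10: 3.
Total: 8.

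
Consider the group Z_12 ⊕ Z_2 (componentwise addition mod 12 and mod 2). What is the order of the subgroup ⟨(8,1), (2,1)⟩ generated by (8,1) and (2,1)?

12

|⟨(8,1)⟩| = 6 and |⟨(2,1)⟩| = 6, so |H| is a multiple of lcm(6, 6) = 6 and divides |G| = 24.
Closing under the operation: H = {(0,0), (0,1), (2,0), (2,1), (4,0), (4,1), (6,0), (6,1), (8,0), (8,1), (10,0), (10,1)}, so |H| = 12.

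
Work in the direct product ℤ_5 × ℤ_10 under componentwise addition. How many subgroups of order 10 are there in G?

|G| = 50 and 10 | 50, so subgroups of order 10 are possible by Lagrange.
The subgroups of order 10 are: {(0,0), (0,1), (0,2), (0,3), (0,4), (0,5), (0,6), (0,7), (0,8), (0,9)}; {(0,0), (0,5), (1,0), (1,5), (2,0), (2,5), (3,0), (3,5), (4,0), (4,5)}; {(0,0), (0,5), (1,1), (1,6), (2,2), (2,7), (3,3), (3,8), (4,4), (4,9)}; {(0,0), (0,5), (1,2), (1,7), (2,4), (2,9), (3,1), (3,6), (4,3), (4,8)}; … (6 in all).
So G has 6 subgroups of order 10.

6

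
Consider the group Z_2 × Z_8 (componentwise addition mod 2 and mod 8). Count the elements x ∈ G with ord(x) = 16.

0

An element (a,b) has order lcm(ord(a), ord(b)); count pairs with lcm equal to 16.
Enumerating gives 0 such elements.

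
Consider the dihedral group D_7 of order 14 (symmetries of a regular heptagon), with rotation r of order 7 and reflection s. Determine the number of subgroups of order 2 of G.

|G| = 14 and 2 | 14, so subgroups of order 2 are possible by Lagrange.
The subgroups of order 2 are: {e, r^2s}; {e, r^3s}; {e, r^4s}; {e, r^5s}; … (7 in all).
So G has 7 subgroups of order 2.

7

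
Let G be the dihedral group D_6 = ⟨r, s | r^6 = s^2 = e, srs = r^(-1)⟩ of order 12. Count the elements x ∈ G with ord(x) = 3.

The elements of order 3 are: r^2, r^4.
That's 2.

2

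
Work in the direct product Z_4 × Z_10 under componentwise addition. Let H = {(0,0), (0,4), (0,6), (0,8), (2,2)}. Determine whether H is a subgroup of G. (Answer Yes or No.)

No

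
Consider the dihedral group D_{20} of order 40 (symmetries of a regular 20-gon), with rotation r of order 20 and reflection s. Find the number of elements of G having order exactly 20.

8

The elements of order 20 are: r, r^3, r^7, r^9, r^11, r^13, r^17, r^19.
That's 8.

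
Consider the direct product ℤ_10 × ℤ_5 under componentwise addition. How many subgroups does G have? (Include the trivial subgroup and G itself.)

16

|G| = 50, so by Lagrange every subgroup order divides 50. Divisors: 1, 2, 5, 10, 25, 50.
Subgroups by order — order 1: 1; order 2: 1; order 5: 6; order 10: 6; order 25: 1; order 50: 1.
Total: 1 + 1 + 6 + 6 + 1 + 1 = 16.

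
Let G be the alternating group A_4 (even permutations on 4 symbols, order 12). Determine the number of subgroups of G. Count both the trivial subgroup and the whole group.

10

|G| = 12, so by Lagrange every subgroup order divides 12. Divisors: 1, 2, 3, 4, 6, 12.
Subgroups by order — order 1: 1; order 2: 3; order 3: 4; order 4: 1; order 6: 0; order 12: 1.
Total: 1 + 3 + 4 + 1 + 0 + 1 = 10.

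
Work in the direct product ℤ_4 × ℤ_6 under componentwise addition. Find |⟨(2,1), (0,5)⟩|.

|⟨(2,1)⟩| = 6 and |⟨(0,5)⟩| = 6, so |H| is a multiple of lcm(6, 6) = 6 and divides |G| = 24.
Closing under the operation: H = {(0,0), (0,1), (0,2), (0,3), (0,4), (0,5), (2,0), (2,1), (2,2), (2,3), (2,4), (2,5)}, so |H| = 12.

12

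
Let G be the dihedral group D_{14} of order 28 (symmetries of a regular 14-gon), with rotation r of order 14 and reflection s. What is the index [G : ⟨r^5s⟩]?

14

|⟨r^5s⟩| = 2 and |G| = 28.
By Lagrange, [G : H] = |G|/|H| = 28/2 = 14.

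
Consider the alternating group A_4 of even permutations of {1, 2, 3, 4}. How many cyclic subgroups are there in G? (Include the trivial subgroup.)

8

Group the elements of G by the cyclic subgroup they generate; each cyclic subgroup of order d accounts for φ(d) elements.
Cyclic subgroups by order — order 1: 1; order 2: 3; order 3: 4.
Total: 8.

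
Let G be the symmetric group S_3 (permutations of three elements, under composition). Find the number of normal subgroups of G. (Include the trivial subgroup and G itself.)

G has 6 subgroups. Checking conjugation-invariance by order — order 1: 1/1 normal; order 2: 0/3 normal; order 3: 1/1 normal; order 6: 1/1 normal.
Total normal subgroups: 3.

3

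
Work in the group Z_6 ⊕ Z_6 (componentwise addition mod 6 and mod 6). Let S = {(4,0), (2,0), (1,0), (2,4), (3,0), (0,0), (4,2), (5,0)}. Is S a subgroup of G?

|S| = 8 does not divide |G| = 36, so by Lagrange S is not a subgroup.

No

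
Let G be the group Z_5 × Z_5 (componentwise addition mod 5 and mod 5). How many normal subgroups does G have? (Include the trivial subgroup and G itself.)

8

G is abelian, so every subgroup is normal.
G has 8 subgroups in total, hence 8 normal subgroups.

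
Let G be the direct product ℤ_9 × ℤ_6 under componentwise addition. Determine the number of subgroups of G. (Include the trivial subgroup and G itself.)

|G| = 54, so by Lagrange every subgroup order divides 54. Divisors: 1, 2, 3, 6, 9, 18, 27, 54.
Subgroups by order — order 1: 1; order 2: 1; order 3: 4; order 6: 4; order 9: 4; order 18: 4; order 27: 1; order 54: 1.
Total: 1 + 1 + 4 + 4 + 4 + 4 + 1 + 1 = 20.

20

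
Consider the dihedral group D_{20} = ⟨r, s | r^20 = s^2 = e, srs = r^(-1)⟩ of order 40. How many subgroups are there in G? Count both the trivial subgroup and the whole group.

|G| = 40, so by Lagrange every subgroup order divides 40. Divisors: 1, 2, 4, 5, 8, 10, 20, 40.
Subgroups by order — order 1: 1; order 2: 21; order 4: 11; order 5: 1; order 8: 5; order 10: 5; order 20: 3; order 40: 1.
Total: 1 + 21 + 11 + 1 + 5 + 5 + 3 + 1 = 48.

48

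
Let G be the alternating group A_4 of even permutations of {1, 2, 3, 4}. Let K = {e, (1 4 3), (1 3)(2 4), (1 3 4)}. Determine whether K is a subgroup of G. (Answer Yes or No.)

Closure fails: (1 4 3) ∘ (1 3)(2 4) = (2 3 4) ∉ K. So K is not a subgroup.

No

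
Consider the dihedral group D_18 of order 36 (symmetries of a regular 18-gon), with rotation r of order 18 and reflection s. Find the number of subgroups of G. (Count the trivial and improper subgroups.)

|G| = 36, so by Lagrange every subgroup order divides 36. Divisors: 1, 2, 3, 4, 6, 9, 12, 18, 36.
Subgroups by order — order 1: 1; order 2: 19; order 3: 1; order 4: 9; order 6: 7; order 9: 1; order 12: 3; order 18: 3; order 36: 1.
Total: 1 + 19 + 1 + 9 + 7 + 1 + 3 + 3 + 1 = 45.

45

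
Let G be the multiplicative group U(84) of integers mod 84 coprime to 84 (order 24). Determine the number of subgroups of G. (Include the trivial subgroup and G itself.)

32

|G| = 24, so by Lagrange every subgroup order divides 24. Divisors: 1, 2, 3, 4, 6, 8, 12, 24.
Subgroups by order — order 1: 1; order 2: 7; order 3: 1; order 4: 7; order 6: 7; order 8: 1; order 12: 7; order 24: 1.
Total: 1 + 7 + 1 + 7 + 7 + 1 + 7 + 1 = 32.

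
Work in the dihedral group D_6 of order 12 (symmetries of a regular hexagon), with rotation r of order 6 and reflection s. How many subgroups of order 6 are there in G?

3

|G| = 12 and 6 | 12, so subgroups of order 6 are possible by Lagrange.
The subgroups of order 6 are: {e, r, r^2, r^3, r^4, r^5}; {e, r^2, r^4, s, r^2s, r^4s}; {e, r^2, r^4, rs, r^3s, r^5s}.
So G has 3 subgroups of order 6.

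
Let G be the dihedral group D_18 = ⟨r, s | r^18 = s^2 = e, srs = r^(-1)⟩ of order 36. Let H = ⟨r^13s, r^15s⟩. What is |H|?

|⟨r^13s⟩| = 2 and |⟨r^15s⟩| = 2, so |H| is a multiple of lcm(2, 2) = 2 and divides |G| = 36.
Closing under the operation: H = {e, r^2, r^4, r^6, r^8, r^10, r^12, r^14, r^16, rs, r^3s, r^5s, r^7s, r^9s, r^11s, r^13s, r^15s, r^17s}, so |H| = 18.

18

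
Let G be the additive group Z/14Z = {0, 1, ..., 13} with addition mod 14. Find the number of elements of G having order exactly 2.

1

In a cyclic group of order 14, the number of elements of order d (for d | 14) is φ(d).
φ(2) = 1.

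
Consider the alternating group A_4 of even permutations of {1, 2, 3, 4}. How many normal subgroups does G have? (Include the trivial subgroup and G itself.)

3

G has 10 subgroups. Checking conjugation-invariance by order — order 1: 1/1 normal; order 2: 0/3 normal; order 3: 0/4 normal; order 4: 1/1 normal; order 12: 1/1 normal.
Total normal subgroups: 3.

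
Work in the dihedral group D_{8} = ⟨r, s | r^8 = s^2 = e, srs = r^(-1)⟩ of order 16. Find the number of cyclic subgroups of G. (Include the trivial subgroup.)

12

A cyclic subgroup of order d is generated by each of its φ(d) elements of order d, so the cyclic subgroups of order d number (#elements of order d)/φ(d).
Cyclic subgroups by order — order 1: 1; order 2: 9; order 4: 1; order 8: 1.
Total: 12.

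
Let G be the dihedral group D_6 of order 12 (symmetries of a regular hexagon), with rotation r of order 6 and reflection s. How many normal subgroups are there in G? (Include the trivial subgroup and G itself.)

7

G has 16 subgroups. Checking conjugation-invariance by order — order 1: 1/1 normal; order 2: 1/7 normal; order 3: 1/1 normal; order 4: 0/3 normal; order 6: 3/3 normal; order 12: 1/1 normal.
Total normal subgroups: 7.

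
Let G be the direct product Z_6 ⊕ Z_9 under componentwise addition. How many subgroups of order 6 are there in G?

|G| = 54 and 6 | 54, so subgroups of order 6 are possible by Lagrange.
The subgroups of order 6 are: {(0,0), (0,3), (0,6), (3,0), (3,3), (3,6)}; {(0,0), (1,0), (2,0), (3,0), (4,0), (5,0)}; {(0,0), (1,3), (2,6), (3,0), (4,3), (5,6)}; {(0,0), (1,6), (2,3), (3,0), (4,6), (5,3)}.
So G has 4 subgroups of order 6.

4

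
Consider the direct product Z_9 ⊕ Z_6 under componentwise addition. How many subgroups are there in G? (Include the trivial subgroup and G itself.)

|G| = 54, so by Lagrange every subgroup order divides 54. Divisors: 1, 2, 3, 6, 9, 18, 27, 54.
Subgroups by order — order 1: 1; order 2: 1; order 3: 4; order 6: 4; order 9: 4; order 18: 4; order 27: 1; order 54: 1.
Total: 1 + 1 + 4 + 4 + 4 + 4 + 1 + 1 = 20.

20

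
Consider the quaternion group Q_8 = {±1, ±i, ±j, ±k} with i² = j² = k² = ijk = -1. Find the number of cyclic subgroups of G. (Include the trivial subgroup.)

5

Group the elements of G by the cyclic subgroup they generate; each cyclic subgroup of order d accounts for φ(d) elements.
Cyclic subgroups by order — order 1: 1; order 2: 1; order 4: 3.
Total: 5.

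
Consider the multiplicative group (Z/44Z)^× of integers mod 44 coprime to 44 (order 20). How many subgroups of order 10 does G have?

3

|G| = 20 and 10 | 20, so subgroups of order 10 are possible by Lagrange.
The subgroups of order 10 are: {1, 5, 9, 13, 17, 21, 25, 29, 37, 41}; {1, 3, 5, 9, 15, 23, 25, 27, 31, 37}; {1, 5, 7, 9, 19, 25, 35, 37, 39, 43}.
So G has 3 subgroups of order 10.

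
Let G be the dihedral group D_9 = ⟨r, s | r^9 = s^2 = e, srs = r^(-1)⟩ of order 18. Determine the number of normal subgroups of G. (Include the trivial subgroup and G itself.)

G has 16 subgroups. Checking conjugation-invariance by order — order 1: 1/1 normal; order 2: 0/9 normal; order 3: 1/1 normal; order 6: 0/3 normal; order 9: 1/1 normal; order 18: 1/1 normal.
Total normal subgroups: 4.

4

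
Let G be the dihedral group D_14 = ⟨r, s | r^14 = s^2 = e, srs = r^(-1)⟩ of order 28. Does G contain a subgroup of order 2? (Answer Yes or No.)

Yes

2 | 28. A subgroup of order 2 is {e, r^10s}.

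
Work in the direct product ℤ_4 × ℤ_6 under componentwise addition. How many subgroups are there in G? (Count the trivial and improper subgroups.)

16

|G| = 24, so by Lagrange every subgroup order divides 24. Divisors: 1, 2, 3, 4, 6, 8, 12, 24.
Subgroups by order — order 1: 1; order 2: 3; order 3: 1; order 4: 3; order 6: 3; order 8: 1; order 12: 3; order 24: 1.
Total: 1 + 3 + 1 + 3 + 3 + 1 + 3 + 1 = 16.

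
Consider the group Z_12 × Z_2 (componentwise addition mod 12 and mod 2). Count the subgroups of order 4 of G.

|G| = 24 and 4 | 24, so subgroups of order 4 are possible by Lagrange.
The subgroups of order 4 are: {(0,0), (0,1), (6,0), (6,1)}; {(0,0), (3,0), (6,0), (9,0)}; {(0,0), (3,1), (6,0), (9,1)}.
So G has 3 subgroups of order 4.

3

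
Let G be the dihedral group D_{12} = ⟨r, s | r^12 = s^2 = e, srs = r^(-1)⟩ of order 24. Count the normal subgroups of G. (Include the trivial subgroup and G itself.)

9

G has 34 subgroups. Checking conjugation-invariance by order — order 1: 1/1 normal; order 2: 1/13 normal; order 3: 1/1 normal; order 4: 1/7 normal; order 6: 1/5 normal; order 8: 0/3 normal; order 12: 3/3 normal; order 24: 1/1 normal.
Total normal subgroups: 9.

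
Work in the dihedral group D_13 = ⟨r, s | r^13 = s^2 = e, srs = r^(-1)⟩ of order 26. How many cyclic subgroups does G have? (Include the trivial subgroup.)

15

Each element a generates a cyclic subgroup ⟨a⟩; distinct elements may generate the same one (a cyclic group of order d has φ(d) generators).
Cyclic subgroups by order — order 1: 1; order 2: 13; order 13: 1.
Total: 15.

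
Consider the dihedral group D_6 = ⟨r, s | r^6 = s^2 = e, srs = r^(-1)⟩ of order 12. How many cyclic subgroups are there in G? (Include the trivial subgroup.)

10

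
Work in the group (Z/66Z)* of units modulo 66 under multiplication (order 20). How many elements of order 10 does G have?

Enumerating element orders in G gives 12 elements of order 10.

12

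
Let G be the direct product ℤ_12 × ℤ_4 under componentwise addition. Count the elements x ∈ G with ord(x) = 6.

6

An element (a,b) has order lcm(ord(a), ord(b)); count pairs with lcm equal to 6.
Enumerating gives 6 such elements.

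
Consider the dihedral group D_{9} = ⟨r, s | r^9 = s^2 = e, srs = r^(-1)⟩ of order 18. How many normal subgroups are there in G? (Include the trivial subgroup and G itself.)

G has 16 subgroups. Checking conjugation-invariance by order — order 1: 1/1 normal; order 2: 0/9 normal; order 3: 1/1 normal; order 6: 0/3 normal; order 9: 1/1 normal; order 18: 1/1 normal.
Total normal subgroups: 4.

4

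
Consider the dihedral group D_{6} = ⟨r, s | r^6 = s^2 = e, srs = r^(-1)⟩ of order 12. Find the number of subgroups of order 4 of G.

3

|G| = 12 and 4 | 12, so subgroups of order 4 are possible by Lagrange.
The subgroups of order 4 are: {e, r^3, r^2s, r^5s}; {e, r^3, s, r^3s}; {e, r^3, rs, r^4s}.
So G has 3 subgroups of order 4.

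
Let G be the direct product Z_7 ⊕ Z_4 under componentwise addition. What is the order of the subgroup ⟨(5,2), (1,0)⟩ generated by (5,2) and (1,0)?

14

|⟨(5,2)⟩| = 14 and |⟨(1,0)⟩| = 7, so |H| is a multiple of lcm(14, 7) = 14 and divides |G| = 28.
Closing under the operation: H = {(0,0), (0,2), (1,0), (1,2), (2,0), (2,2), (3,0), (3,2), (4,0), (4,2), (5,0), (5,2), (6,0), (6,2)}, so |H| = 14.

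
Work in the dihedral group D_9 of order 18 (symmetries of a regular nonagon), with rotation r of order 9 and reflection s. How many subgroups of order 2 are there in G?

9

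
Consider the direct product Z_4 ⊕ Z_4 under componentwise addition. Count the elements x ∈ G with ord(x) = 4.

12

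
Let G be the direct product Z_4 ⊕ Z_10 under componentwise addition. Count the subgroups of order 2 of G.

3

|G| = 40 and 2 | 40, so subgroups of order 2 are possible by Lagrange.
The subgroups of order 2 are: {(0,0), (0,5)}; {(0,0), (2,0)}; {(0,0), (2,5)}.
So G has 3 subgroups of order 2.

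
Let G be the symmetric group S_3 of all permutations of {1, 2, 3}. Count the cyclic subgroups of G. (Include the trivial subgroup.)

5

Group the elements of G by the cyclic subgroup they generate; each cyclic subgroup of order d accounts for φ(d) elements.
Cyclic subgroups by order — order 1: 1; order 2: 3; order 3: 1.
Total: 5.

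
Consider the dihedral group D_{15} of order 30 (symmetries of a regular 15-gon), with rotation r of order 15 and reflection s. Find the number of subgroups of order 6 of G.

5

|G| = 30 and 6 | 30, so subgroups of order 6 are possible by Lagrange.
The subgroups of order 6 are: {e, r^5, r^10, s, r^5s, r^10s}; {e, r^5, r^10, rs, r^6s, r^11s}; {e, r^5, r^10, r^2s, r^7s, r^12s}; {e, r^5, r^10, r^3s, r^8s, r^13s}; … (5 in all).
So G has 5 subgroups of order 6.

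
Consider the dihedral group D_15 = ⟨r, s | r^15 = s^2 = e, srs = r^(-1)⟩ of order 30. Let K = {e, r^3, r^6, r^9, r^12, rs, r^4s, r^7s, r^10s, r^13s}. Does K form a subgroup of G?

|K| = 10 divides |G| = 30, consistent with Lagrange.
K contains the identity, every element's inverse is in K, and K is closed under ·: it is a subgroup.

Yes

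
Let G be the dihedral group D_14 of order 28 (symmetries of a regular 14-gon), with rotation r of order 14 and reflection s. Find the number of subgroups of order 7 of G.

1

|G| = 28 and 7 | 28, so subgroups of order 7 are possible by Lagrange.
The subgroups of order 7 are: {e, r^2, r^4, r^6, r^8, r^10, r^12}.
So G has 1 subgroup of order 7.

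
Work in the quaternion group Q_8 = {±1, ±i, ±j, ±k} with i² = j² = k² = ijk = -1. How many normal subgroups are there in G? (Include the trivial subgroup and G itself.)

G has 6 subgroups. Checking conjugation-invariance by order — order 1: 1/1 normal; order 2: 1/1 normal; order 4: 3/3 normal; order 8: 1/1 normal.
Total normal subgroups: 6.

6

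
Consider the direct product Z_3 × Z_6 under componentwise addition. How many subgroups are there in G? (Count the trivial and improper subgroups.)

12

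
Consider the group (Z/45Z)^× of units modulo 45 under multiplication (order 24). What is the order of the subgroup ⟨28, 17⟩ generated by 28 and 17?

|⟨28⟩| = 4 and |⟨17⟩| = 4, so |H| is a multiple of lcm(4, 4) = 4 and divides |G| = 24.
Closing under the operation: H = {1, 8, 17, 19, 26, 28, 37, 44}, so |H| = 8.

8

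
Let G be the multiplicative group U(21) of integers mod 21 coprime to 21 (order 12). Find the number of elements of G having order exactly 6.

The elements of order 6 are: 2, 5, 10, 11, 17, 19.
That's 6.

6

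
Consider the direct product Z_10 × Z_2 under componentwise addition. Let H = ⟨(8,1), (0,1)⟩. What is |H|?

10

|⟨(8,1)⟩| = 10 and |⟨(0,1)⟩| = 2, so |H| is a multiple of lcm(10, 2) = 10 and divides |G| = 20.
Closing under the operation: H = {(0,0), (0,1), (2,0), (2,1), (4,0), (4,1), (6,0), (6,1), (8,0), (8,1)}, so |H| = 10.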